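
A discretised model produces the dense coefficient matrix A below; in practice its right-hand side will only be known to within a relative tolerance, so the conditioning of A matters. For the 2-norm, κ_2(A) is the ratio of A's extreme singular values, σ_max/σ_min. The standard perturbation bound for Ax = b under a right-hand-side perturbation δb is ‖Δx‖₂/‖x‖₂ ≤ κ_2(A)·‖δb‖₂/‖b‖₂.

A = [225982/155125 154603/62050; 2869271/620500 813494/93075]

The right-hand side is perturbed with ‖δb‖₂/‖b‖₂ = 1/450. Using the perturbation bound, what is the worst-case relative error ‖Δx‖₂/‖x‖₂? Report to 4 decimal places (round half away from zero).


AᵀA = [14479683041/616032400 2035007771/46202430; 2035007771/46202430 4579533985/55442916]; tr = 2035538221/19184400, det = 112550881/76737600
solving λ² − 2035538221/19184400·λ + 112550881/76737600 = 0 gives λ = 10609/100, 10609/767376
κ = σ_max/σ_min = (103/10)/(103/876) = 87.6000
κ_2(A)·‖δb‖/‖b‖ = 0.1947

0.1947


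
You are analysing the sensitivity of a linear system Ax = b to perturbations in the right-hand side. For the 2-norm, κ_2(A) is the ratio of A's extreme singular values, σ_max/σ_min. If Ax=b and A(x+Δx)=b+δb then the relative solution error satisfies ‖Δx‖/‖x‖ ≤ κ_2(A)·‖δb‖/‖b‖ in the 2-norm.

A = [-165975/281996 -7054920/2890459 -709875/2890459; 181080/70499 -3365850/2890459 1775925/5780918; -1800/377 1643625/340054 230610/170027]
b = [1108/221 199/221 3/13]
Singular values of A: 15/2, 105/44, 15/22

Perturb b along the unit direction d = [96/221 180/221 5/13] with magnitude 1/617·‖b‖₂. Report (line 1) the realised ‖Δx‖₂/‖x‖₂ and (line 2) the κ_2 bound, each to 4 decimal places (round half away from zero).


σ_max = 15/2, σ_min = 15/22
κ_2(A) = (15/2) / (15/22) = 11.0000
bound on ‖Δx‖/‖x‖: κ·ε = 11.0000·1/617 = 0.0178
solve Ax = b  →  x = [-1.1218 -2.1878 4.0177]
‖b‖ = 5.0990, ‖x‖ = 4.7103
re-solving with b+δb shifts x by Δx of norm 0.0121
relative error = 0.0026
tightness: 0.0026 against a bound of 0.0178 (unrounded ratio ≈ 0.1443)

0.0026
0.0178


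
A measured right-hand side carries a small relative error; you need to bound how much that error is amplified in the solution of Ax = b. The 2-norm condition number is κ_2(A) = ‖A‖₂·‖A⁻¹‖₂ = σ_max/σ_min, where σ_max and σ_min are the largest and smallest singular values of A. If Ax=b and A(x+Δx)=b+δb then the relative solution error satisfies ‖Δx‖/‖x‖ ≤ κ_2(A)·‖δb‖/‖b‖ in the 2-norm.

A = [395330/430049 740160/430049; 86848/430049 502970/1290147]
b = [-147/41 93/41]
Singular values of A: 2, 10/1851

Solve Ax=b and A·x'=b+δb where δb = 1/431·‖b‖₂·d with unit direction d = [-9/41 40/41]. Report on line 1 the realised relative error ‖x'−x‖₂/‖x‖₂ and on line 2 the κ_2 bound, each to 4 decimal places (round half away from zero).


σ_max = 2, σ_min = 10/1851
κ = σ_max/σ_min = 2/(10/1851) = 370.2000
worst-case relative error ≤ 370.2000 × 1/431 = 0.8589
solve Ax = b  →  x = [-490.6765 259.9941]
‖b‖ = 4.2426, ‖x‖ = 555.3020
δb = ε·‖b‖·d = [-0.0022 0.0096]; solving A·Δx = δb gives ‖Δx‖ = 1.8221
realised ‖Δx‖/‖x‖ = 0.0033
realised/bound (from unrounded values) ≈ 0.0038

0.0033
0.8589


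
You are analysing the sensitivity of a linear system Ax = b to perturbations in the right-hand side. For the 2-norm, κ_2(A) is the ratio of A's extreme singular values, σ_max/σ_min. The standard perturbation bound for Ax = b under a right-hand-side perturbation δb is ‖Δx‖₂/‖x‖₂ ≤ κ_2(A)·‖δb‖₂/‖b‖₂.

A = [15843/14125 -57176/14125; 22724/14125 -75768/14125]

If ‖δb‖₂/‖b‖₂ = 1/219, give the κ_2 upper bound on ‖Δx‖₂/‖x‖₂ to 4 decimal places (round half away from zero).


form AᵀA = [30695233/7980625 -105103656/7980625; -105103656/7980625 360395392/7980625] with trace 625745/12769 and determinant 3136/12769
eigenvalues of AᵀA: λ = (tr ± √(tr²−4·det))/2 = 49, 64/12769
κ_2(A) = √(λ_max/λ_min) = √(49 / (64/12769)) = 98.8750
bound on ‖Δx‖/‖x‖: κ·ε = 98.8750·1/219 = 0.4515

0.4515


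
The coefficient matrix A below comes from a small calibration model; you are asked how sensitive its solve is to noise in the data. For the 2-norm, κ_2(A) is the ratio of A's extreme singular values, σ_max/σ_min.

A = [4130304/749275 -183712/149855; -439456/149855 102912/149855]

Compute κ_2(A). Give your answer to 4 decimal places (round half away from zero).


form AᵀA = [75735122944/1942605625 -3408003072/388521125; -3408003072/388521125 153428992/77704225] with trace 47335424/1155625 and determinant 1048576/28890625
λ_max, λ_min = (47335424/1155625 ± √2240448483557376/1335469140625)/2 = 1024/25, 1024/1155625
σ_max=√(1024/25)=(32/5), σ_min=√(1024/1155625)=(32/1075) → κ = 215.0000

215.0000


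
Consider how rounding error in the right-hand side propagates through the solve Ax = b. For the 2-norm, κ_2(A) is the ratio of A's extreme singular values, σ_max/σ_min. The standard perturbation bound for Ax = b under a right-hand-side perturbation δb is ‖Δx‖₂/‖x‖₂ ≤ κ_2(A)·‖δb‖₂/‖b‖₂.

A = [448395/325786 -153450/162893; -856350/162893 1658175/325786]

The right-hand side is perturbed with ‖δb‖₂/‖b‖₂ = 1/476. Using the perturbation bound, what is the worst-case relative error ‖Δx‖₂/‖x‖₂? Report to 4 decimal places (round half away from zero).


0.0576

AᵀA = [1864604025/63138916 -442827000/15784729; -442827000/15784729 1691690625/63138916]; tr = 2114325/37538, det = 1265625/300304
char-poly roots: 225/4 and 5625/75076
κ = σ_max/σ_min = (15/2)/(75/274) = 27.4000
κ_2(A)·‖δb‖/‖b‖ = 0.0576


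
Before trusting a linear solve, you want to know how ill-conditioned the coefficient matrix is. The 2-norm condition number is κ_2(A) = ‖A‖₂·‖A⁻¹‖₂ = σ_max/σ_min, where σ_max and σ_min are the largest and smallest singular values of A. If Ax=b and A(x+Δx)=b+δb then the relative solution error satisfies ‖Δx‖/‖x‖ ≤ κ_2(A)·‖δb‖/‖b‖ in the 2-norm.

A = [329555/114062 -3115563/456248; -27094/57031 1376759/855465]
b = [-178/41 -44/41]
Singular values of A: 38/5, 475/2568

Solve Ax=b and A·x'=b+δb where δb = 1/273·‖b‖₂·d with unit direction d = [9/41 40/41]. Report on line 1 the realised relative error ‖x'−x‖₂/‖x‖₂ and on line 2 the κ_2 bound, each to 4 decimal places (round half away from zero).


σ_max = 38/5, σ_min = 475/2568
κ_2(A) = (38/5) / (475/2568) = 41.0880
bound on ‖Δx‖/‖x‖: κ·ε = 41.0880·1/273 = 0.1505
solve Ax = b  →  x = [-10.1833 -3.6729]
‖b‖ = 4.4721, ‖x‖ = 10.8254
with δb = [0.0036 0.0160], A·Δx = δb → ‖Δx‖ = 0.0886
realised ‖Δx‖/‖x‖ = 0.0082
so the bound overstates the realised error by a factor of ≈ 18.3969 (computed from the unrounded values)

0.0082
0.1505


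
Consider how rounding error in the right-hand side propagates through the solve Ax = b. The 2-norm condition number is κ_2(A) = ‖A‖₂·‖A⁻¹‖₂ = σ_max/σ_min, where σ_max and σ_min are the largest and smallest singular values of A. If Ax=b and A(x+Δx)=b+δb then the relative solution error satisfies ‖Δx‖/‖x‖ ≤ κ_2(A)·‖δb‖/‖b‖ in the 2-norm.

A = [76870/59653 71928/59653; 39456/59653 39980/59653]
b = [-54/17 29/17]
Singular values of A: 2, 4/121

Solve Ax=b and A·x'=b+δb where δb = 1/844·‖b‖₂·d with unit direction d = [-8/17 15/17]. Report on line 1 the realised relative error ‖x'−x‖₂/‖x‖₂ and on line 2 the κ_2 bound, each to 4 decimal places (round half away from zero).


0.0014
0.0717

largest singular value 2, smallest 4/121
condition number: 2 ÷ (4/121) = 60.5000
bound on ‖Δx‖/‖x‖: κ·ε = 60.5000·1/844 = 0.0717
solve Ax = b  →  x = [-63.3103 65.0259]
‖b‖ = 3.6056, ‖x‖ = 90.7555
with δb = [-0.0020 0.0038], A·Δx = δb → ‖Δx‖ = 0.1292
realised ‖Δx‖/‖x‖ = 0.0014
tightness: 0.0014 against a bound of 0.0717 (unrounded ratio ≈ 0.0199)


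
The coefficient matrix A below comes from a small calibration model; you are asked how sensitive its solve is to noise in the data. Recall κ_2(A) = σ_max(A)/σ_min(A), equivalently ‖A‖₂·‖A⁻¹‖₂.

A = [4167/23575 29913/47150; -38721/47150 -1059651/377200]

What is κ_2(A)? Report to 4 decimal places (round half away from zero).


368.0000

M = AᵀA = [933237/1322500 25594947/10580000; 25594947/10580000 702038457/84640000]. tr(M)=1218825/135424, det(M)=81/135424
eigenvalues of AᵀA: λ = (tr ± √(tr²−4·det))/2 = 9, 9/135424
κ_2(A) = √(λ_max/λ_min) = √(9 / (9/135424)) = 368.0000


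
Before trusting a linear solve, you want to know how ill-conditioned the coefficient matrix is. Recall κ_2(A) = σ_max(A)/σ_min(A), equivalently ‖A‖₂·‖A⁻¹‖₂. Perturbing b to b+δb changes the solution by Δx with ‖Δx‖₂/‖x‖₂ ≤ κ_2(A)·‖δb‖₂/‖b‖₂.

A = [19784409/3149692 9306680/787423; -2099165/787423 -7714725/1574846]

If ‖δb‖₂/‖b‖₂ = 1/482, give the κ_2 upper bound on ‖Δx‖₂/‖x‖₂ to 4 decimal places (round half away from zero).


0.5914

M = AᵀA = [2733294311449/58701536656 640580251365/7337692082; 640580251365/7337692082 2402213919025/14675384164]. tr(M)=42706401341/203119504, det(M)=442050625/812478016
char-poly roots: 841/4 and 525625/203119504
σ_max=√(841/4)=(29/2), σ_min=√(525625/203119504)=(725/14252) → κ = 285.0400
worst-case relative error ≤ 285.0400 × 1/482 = 0.5914


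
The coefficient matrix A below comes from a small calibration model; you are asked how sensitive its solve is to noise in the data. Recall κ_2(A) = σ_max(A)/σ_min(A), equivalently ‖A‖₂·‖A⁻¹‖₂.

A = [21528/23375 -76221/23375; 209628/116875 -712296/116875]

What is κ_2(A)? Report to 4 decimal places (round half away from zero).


form AᵀA = [192146256/47265625 -658613592/47265625; -658613592/47265625 2258154369/47265625] with trace 3920481/75625 and determinant 104976/1890625
char-poly roots: 1296/25 and 81/75625
κ_2(A) = √(λ_max/λ_min) = √((1296/25) / (81/75625)) = 220.0000

220.0000


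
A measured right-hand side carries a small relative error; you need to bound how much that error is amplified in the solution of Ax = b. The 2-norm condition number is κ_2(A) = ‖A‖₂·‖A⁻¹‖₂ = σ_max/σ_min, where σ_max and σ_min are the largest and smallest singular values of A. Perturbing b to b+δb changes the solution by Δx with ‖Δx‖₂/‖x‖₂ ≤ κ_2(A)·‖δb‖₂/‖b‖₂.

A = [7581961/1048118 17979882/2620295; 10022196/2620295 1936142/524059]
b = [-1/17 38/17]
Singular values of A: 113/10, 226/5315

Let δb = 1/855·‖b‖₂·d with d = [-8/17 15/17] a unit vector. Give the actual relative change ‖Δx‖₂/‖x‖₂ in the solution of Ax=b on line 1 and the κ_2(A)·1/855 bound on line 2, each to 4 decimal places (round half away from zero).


from the listed singular values, σ₁ = 113/10, σ_n = 226/5315
κ_2(A) = (113/10) / (226/5315) = 265.7500
bound on ‖Δx‖/‖x‖: κ·ε = 265.7500·1/855 = 0.3108
solve Ax = b  →  x = [-32.3741 34.1211]
2-norm of b is 2.2361; of x, 47.0355
re-solving with b+δb shifts x by Δx of norm 0.0615
dividing the unrounded norms, ‖Δx‖/‖x‖ = 0.0013
so the bound overstates the realised error by a factor of ≈ 237.6944 (computed from the unrounded values)

0.0013
0.3108


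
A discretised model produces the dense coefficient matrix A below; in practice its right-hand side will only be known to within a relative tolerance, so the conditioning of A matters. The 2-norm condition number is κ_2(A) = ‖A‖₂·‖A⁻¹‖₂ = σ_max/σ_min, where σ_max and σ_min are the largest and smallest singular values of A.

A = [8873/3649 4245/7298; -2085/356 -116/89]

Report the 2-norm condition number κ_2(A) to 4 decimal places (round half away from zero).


178.0000

M = AᵀA = [8567367289/213043216 240949215/26630402; 240949215/26630402 108498169/53260804]. tr(M)=5354765/126736, det(M)=28561/506944
eigenvalues of AᵀA: λ = (tr ± √(tr²−4·det))/2 = 169/4, 169/126736
so κ_2 = √((169/4) / (169/126736)) = 178.0000


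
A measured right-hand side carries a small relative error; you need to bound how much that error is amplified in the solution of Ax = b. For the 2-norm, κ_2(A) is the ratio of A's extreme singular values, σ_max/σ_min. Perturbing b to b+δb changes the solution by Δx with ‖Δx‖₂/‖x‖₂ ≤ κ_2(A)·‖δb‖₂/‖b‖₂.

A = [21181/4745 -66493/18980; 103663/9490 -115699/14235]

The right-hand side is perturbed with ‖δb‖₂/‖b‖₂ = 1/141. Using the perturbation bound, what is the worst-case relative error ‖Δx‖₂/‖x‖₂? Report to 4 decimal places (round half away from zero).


form AᵀA = [74204477/532900 -166938317/1598700; -166938317/1598700 1502792953/19184400] with trace 166966165/767376 and determinant 12117361/3069504
eigenvalues of AᵀA: λ = (tr ± √(tr²−4·det))/2 = 3481/16, 3481/191844
κ = σ_max/σ_min = (59/4)/(59/438) = 109.5000
perturbation bound = 109.5000·1/141 = 0.7766

0.7766


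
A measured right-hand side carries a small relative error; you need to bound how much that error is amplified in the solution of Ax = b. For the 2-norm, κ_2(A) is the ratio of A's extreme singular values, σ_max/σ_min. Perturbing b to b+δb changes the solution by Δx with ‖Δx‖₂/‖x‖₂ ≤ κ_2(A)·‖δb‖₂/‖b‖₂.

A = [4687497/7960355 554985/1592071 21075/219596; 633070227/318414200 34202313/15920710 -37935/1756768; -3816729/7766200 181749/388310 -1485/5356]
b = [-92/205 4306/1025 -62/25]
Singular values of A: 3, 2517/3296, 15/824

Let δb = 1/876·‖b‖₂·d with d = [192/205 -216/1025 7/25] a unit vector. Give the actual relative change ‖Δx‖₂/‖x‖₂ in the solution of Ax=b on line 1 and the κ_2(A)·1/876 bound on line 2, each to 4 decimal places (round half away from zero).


0.0028
0.1881

from the listed singular values, σ₁ = 3, σ_n = 15/824
condition number: 3 ÷ (15/824) = 164.8000
worst-case relative error ≤ 164.8000 × 1/876 = 0.1881
solve Ax = b  →  x = [33.2696 -29.8441 -100.4081]
2-norm of b is 4.8990; of x, 109.9060
Δx = A⁻¹·δb where δb = 1/876·4.8990·d; ‖Δx‖ = 0.3072
dividing the unrounded norms, ‖Δx‖/‖x‖ = 0.0028
tightness: 0.0028 against a bound of 0.1881 (unrounded ratio ≈ 0.0149)


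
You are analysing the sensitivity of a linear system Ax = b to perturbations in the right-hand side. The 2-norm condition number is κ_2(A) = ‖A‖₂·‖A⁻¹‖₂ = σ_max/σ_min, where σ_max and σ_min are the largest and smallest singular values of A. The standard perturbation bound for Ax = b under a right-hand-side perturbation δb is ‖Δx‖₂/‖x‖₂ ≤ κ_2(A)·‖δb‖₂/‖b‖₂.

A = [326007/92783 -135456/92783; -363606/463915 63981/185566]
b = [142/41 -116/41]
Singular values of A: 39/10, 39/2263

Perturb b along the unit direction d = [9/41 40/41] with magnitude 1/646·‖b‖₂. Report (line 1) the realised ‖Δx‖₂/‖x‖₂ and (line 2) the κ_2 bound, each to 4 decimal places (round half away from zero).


from the listed singular values, σ₁ = 39/10, σ_n = 39/2263
condition number: (39/10) ÷ (39/2263) = 226.3000
perturbation bound = 226.3000·1/646 = 0.3503
solve Ax = b  →  x = [-43.6884 -107.5187]
2-norm of b is 4.4721; of x, 116.0558
with δb = [0.0015 0.0068], A·Δx = δb → ‖Δx‖ = 0.4017
realised ‖Δx‖/‖x‖ = 0.0035
so the bound overstates the realised error by a factor of ≈ 101.2084 (computed from the unrounded values)

0.0035
0.3503


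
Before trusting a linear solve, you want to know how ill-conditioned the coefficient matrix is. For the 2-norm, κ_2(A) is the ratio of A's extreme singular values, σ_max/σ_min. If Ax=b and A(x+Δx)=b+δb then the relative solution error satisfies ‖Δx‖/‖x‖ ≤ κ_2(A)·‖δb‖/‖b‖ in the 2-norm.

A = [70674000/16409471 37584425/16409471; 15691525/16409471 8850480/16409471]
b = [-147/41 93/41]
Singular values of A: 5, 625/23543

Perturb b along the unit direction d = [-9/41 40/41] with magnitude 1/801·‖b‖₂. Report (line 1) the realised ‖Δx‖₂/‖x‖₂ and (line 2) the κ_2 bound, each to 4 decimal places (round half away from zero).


0.0018
0.2351

from the listed singular values, σ₁ = 5, σ_n = 625/23543
condition number: 5 ÷ (625/23543) = 188.3440
worst-case relative error ≤ 188.3440 × 1/801 = 0.2351
solve Ax = b  →  x = [-53.7089 99.4292]
‖b‖₂ = 4.2426 and ‖x‖₂ = 113.0080
re-solving with b+δb shifts x by Δx of norm 0.1995
dividing the unrounded norms, ‖Δx‖/‖x‖ = 0.0018
realised/bound (from unrounded values) ≈ 0.0075


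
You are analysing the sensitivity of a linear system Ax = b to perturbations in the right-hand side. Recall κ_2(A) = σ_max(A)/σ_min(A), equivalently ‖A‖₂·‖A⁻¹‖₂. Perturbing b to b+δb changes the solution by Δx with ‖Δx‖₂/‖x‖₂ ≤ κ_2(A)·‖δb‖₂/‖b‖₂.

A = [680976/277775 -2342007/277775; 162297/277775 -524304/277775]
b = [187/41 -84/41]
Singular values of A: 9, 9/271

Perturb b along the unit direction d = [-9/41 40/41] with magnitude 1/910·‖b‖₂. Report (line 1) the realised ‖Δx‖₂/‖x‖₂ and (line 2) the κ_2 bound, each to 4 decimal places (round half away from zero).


largest singular value 9, smallest 9/271
κ = σ_max/σ_min = 9/(9/271) = 271.0000
κ_2(A)·‖δb‖/‖b‖ = 0.2978
solve Ax = b  →  x = [-86.5956 -25.7200]
‖b‖₂ = 5.0000 and ‖x‖₂ = 90.3344
δb = ε·‖b‖·d = [-0.0012 0.0054]; solving A·Δx = δb gives ‖Δx‖ = 0.1654
dividing the unrounded norms, ‖Δx‖/‖x‖ = 0.0018
tightness: 0.0018 against a bound of 0.2978 (unrounded ratio ≈ 0.0061)

0.0018
0.2978


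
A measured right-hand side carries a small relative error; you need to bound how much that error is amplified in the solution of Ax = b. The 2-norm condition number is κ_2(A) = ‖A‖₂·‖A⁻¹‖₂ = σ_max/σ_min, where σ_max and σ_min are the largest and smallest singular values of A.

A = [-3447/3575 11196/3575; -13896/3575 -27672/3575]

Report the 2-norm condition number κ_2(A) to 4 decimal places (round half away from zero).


AᵀA = [327969/20449 553500/20449; 553500/20449 1425744/20449]; tr = 10377/121, det = 46656/121
λ_max, λ_min = (10377/121 ± √85100625/14641)/2 = 81, 576/121
σ_max=√81=9, σ_min=√(576/121)=(24/11) → κ = 4.1250

4.1250


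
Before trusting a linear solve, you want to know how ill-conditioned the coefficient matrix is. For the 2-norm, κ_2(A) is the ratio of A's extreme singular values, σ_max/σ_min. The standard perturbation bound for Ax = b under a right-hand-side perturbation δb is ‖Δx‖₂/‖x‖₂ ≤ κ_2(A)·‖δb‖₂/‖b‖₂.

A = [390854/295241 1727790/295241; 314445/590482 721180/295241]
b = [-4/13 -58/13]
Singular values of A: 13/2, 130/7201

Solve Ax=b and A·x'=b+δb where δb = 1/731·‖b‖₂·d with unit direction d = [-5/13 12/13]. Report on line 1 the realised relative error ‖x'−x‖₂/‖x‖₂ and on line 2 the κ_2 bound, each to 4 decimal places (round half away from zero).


largest singular value 13/2, smallest 130/7201
condition number: (13/2) ÷ (130/7201) = 360.0500
κ_2(A)·‖δb‖/‖b‖ = 0.4925
solve Ax = b  →  x = [216.0976 -48.9373]
‖b‖ = 4.4721, ‖x‖ = 221.5694
Δx = A⁻¹·δb where δb = 1/731·4.4721·d; ‖Δx‖ = 0.3389
dividing the unrounded norms, ‖Δx‖/‖x‖ = 0.0015
realised/bound (from unrounded values) ≈ 0.0031

0.0015
0.4925


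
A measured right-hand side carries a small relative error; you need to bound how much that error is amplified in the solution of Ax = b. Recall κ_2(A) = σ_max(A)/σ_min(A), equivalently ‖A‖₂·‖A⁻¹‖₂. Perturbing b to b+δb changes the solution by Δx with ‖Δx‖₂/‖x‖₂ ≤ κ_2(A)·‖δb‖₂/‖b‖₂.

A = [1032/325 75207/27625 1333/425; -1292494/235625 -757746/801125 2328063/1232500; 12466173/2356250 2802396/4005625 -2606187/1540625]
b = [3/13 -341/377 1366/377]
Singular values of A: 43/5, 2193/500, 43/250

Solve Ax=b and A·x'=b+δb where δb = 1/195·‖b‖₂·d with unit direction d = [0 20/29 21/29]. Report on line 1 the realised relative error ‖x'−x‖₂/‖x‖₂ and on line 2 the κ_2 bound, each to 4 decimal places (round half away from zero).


0.0096
0.2564

from the listed singular values, σ₁ = 43/5, σ_n = 43/250
condition number: (43/5) ÷ (43/250) = 50.0000
perturbation bound = 50.0000·1/195 = 0.2564
solve Ax = b  →  x = [3.5907 -9.8706 5.0059]
2-norm of b is 3.7417; of x, 11.6354
δb = ε·‖b‖·d = [0.0000 0.0132 0.0139]; solving A·Δx = δb gives ‖Δx‖ = 0.1116
relative error = 0.0096
tightness: 0.0096 against a bound of 0.2564 (unrounded ratio ≈ 0.0374)


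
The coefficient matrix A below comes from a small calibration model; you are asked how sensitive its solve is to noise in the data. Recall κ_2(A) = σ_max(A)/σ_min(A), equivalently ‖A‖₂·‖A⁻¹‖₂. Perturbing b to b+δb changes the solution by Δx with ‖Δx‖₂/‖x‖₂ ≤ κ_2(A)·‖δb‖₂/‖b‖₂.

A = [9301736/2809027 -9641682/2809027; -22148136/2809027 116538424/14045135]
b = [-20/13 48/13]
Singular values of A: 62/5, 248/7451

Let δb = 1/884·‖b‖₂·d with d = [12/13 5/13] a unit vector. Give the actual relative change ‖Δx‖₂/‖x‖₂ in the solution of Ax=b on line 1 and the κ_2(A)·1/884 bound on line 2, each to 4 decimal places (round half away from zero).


σ_max = 62/5, σ_min = 248/7451
κ_2(A) = (62/5) / (248/7451) = 372.5500
bound on ‖Δx‖/‖x‖: κ·ε = 372.5500·1/884 = 0.4214
solve Ax = b  →  x = [-0.2225 0.2336]
‖b‖₂ = 4.0000 and ‖x‖₂ = 0.3226
with δb = [0.0042 0.0017], A·Δx = δb → ‖Δx‖ = 0.1359
realised ‖Δx‖/‖x‖ = 0.4214
tightness: 0.4214 against a bound of 0.4214; the bound is attained (ratio 1)

0.4214
0.4214


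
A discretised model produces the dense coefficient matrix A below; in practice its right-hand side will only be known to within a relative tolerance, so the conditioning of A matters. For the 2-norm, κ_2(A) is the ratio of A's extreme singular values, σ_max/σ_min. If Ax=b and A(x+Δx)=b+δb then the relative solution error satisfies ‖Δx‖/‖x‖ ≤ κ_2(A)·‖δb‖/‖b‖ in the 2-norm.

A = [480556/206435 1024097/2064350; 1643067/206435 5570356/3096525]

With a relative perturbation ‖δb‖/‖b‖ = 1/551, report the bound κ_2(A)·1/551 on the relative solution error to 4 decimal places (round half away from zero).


M = AᵀA = [117224129425/1704616369 26375125490/1704616369; 26375125490/1704616369 213687097369/61366189284]. tr(M)=2637570349/36505764, det(M)=2088025/36505764
solving λ² − 2637570349/36505764·λ + 2088025/36505764 = 0 gives λ = 289/4, 7225/9126441
so κ_2 = √((289/4) / (7225/9126441)) = 302.1000
worst-case relative error ≤ 302.1000 × 1/551 = 0.5483

0.5483


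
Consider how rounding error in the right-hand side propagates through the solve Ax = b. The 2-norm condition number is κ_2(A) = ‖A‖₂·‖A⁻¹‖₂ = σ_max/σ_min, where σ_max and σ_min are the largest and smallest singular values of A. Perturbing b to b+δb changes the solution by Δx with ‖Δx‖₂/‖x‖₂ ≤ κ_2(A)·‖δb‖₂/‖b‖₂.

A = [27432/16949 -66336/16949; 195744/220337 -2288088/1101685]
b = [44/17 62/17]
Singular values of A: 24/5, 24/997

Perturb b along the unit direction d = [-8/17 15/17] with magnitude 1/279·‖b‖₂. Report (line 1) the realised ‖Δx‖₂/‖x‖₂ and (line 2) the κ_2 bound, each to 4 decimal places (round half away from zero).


largest singular value 24/5, smallest 24/997
κ_2(A) = (24/5) / (24/997) = 199.4000
perturbation bound = 199.4000·1/279 = 0.7147
solve Ax = b  →  x = [77.0128 31.1859]
‖b‖ = 4.4721, ‖x‖ = 83.0875
δb = ε·‖b‖·d = [-0.0075 0.0141]; solving A·Δx = δb gives ‖Δx‖ = 0.6659
realised ‖Δx‖/‖x‖ = 0.0080
so the bound overstates the realised error by a factor of ≈ 89.1789 (computed from the unrounded values)

0.0080
0.7147


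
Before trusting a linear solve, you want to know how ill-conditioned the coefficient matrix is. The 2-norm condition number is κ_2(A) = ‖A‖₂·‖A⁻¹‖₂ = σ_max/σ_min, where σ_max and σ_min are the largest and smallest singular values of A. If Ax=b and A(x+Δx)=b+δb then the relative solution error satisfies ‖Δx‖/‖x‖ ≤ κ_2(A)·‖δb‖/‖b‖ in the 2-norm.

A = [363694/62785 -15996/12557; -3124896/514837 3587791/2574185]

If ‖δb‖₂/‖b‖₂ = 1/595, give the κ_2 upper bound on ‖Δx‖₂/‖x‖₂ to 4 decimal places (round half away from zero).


0.3639

form AᵀA = [554668056676/7879225225 -4991900616/315169009; -4991900616/315169009 28091873641/7879225225] with trace 346674557/4687225 and determinant 13675204/117180625
solving λ² − 346674557/4687225·λ + 13675204/117180625 = 0 gives λ = 1849/25, 7396/4687225
κ = σ_max/σ_min = (43/5)/(86/2165) = 216.5000
worst-case relative error ≤ 216.5000 × 1/595 = 0.3639


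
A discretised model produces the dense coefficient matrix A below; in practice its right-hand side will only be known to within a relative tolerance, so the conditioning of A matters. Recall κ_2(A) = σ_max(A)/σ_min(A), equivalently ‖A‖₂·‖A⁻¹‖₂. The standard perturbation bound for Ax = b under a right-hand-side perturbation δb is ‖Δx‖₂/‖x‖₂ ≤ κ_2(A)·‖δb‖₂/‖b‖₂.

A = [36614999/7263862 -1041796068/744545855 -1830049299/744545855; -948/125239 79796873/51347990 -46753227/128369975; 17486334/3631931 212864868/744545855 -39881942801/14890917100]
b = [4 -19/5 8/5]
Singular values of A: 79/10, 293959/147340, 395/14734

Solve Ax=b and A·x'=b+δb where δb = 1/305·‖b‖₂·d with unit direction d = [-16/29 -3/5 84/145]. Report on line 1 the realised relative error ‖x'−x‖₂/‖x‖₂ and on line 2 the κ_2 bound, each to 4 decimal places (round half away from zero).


largest singular value 79/10, smallest 395/14734
condition number: (79/10) ÷ (395/14734) = 294.6800
worst-case relative error ≤ 294.6800 × 1/305 = 0.9662
solve Ax = b  →  x = [18.0003 5.2165 32.3178]
‖b‖₂ = 5.7446 and ‖x‖₂ = 37.3585
re-solving with b+δb shifts x by Δx of norm 0.7026
dividing the unrounded norms, ‖Δx‖/‖x‖ = 0.0188
tightness: 0.0188 against a bound of 0.9662 (unrounded ratio ≈ 0.0195)

0.0188
0.9662


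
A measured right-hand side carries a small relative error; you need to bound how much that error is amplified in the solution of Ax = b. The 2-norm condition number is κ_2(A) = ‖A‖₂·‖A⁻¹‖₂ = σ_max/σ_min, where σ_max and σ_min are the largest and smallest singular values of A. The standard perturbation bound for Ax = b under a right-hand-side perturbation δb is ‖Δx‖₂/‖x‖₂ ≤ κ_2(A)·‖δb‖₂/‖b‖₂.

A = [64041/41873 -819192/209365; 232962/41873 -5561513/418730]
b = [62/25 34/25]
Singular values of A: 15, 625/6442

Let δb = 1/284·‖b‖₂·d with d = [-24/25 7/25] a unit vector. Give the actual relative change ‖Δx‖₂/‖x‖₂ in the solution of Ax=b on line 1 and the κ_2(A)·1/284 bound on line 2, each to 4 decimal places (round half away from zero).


0.0050
0.5444

from the listed singular values, σ₁ = 15, σ_n = 625/6442
κ = σ_max/σ_min = 15/(625/6442) = 154.6080
κ_2(A)·‖δb‖/‖b‖ = 0.5444
solve Ax = b  →  x = [-18.9774 -8.0517]
2-norm of b is 2.8284; of x, 20.6148
re-solving with b+δb shifts x by Δx of norm 0.1027
realised ‖Δx‖/‖x‖ = 0.0050
tightness: 0.0050 against a bound of 0.5444 (unrounded ratio ≈ 0.0091)


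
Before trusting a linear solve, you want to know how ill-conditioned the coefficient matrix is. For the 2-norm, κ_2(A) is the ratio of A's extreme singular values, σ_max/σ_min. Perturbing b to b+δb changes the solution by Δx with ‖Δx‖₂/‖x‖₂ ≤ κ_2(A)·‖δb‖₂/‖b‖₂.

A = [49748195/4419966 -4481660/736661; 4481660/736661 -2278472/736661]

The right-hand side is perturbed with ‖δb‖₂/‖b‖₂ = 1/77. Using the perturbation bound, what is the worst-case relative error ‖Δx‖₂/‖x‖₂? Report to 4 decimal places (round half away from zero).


form AᵀA = [11065580811625/67598960004 -491734457690/5633246667; -491734457690/5633246667 87462667856/1877748889] with trace 49184210569/233906436 and determinant 282912400/58476609
solving λ² − 49184210569/233906436·λ + 282912400/58476609 = 0 gives λ = 841/4, 1345600/58476609
κ_2(A) = √(λ_max/λ_min) = √((841/4) / (1345600/58476609)) = 95.5875
κ_2(A)·‖δb‖/‖b‖ = 1.2414

1.2414


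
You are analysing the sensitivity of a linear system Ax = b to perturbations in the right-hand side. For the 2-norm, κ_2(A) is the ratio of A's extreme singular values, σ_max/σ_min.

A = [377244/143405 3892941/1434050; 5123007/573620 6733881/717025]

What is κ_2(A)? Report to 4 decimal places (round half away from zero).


form AᵀA = [1140888371625/13161596176 299479174155/3290399044; 299479174155/3290399044 314456964669/3290399044] with trace 2852219061/15649936 and determinant 13286025/62599744
eigenvalues of AᵀA: λ = (tr ± √(tr²−4·det))/2 = 729/4, 18225/15649936
so κ_2 = √((729/4) / (18225/15649936)) = 395.6000

395.6000


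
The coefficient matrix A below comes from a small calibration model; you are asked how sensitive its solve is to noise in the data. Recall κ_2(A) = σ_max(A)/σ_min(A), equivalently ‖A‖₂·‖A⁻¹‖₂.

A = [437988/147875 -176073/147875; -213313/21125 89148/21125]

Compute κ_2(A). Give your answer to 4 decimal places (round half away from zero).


273.0000

AᵀA = [3874324561/34987225 -322855296/6997445; -322855296/6997445 672676209/34987225]; tr = 5381066/41405, det = 1172889/5175625
solving λ² − 5381066/41405·λ + 1172889/5175625 = 0 gives λ = 3249/25, 361/207025
σ_max=√(3249/25)=(57/5), σ_min=√(361/207025)=(19/455) → κ = 273.0000


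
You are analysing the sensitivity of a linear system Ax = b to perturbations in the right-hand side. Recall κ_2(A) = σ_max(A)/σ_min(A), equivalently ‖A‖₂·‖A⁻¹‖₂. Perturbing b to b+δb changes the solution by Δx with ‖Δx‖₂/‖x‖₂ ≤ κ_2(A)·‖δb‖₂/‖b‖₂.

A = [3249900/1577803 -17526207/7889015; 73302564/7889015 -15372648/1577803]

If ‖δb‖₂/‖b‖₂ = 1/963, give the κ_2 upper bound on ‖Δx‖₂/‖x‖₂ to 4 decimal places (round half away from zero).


form AᵀA = [3353546781216/37023532225 -704231370612/7404706445; -704231370612/7404706445 3697278759729/37023532225] with trace 1676771829/8804645 and determinant 362673936/1100580625
solving λ² − 1676771829/8804645·λ + 362673936/1100580625 = 0 gives λ = 4761/25, 76176/44023225
κ = σ_max/σ_min = (69/5)/(276/6635) = 331.7500
bound on ‖Δx‖/‖x‖: κ·ε = 331.7500·1/963 = 0.3445

0.3445


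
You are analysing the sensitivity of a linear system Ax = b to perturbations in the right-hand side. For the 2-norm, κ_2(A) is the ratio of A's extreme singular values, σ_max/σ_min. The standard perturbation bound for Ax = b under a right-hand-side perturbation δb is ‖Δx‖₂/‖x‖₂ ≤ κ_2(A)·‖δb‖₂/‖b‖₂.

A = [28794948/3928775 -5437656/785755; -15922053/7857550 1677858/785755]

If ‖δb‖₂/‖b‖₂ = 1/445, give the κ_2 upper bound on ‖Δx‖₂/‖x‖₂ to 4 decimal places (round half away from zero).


0.1522

AᵀA = [5712172628841/98785747204 -1359475950105/24696436801; -1359475950105/24696436801 1295332409700/24696436801]; tr = 12953034801/117462244, det = 77792400/29365561
char-poly roots: 441/4 and 705600/29365561
so κ_2 = √((441/4) / (705600/29365561)) = 67.7375
κ_2(A)·‖δb‖/‖b‖ = 0.1522


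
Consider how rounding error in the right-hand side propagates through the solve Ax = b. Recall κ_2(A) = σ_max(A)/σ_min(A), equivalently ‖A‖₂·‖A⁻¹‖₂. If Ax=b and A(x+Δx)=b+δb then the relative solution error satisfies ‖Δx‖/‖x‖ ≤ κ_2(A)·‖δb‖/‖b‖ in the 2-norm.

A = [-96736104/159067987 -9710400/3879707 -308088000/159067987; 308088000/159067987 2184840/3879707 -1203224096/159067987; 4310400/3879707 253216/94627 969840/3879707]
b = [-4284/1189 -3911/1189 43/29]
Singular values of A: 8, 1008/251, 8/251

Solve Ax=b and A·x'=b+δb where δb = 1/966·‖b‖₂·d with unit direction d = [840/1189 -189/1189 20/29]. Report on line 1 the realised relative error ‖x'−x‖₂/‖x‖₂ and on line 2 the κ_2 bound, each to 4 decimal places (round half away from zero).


from the listed singular values, σ₁ = 8, σ_n = 8/251
κ = σ_max/σ_min = 8/(8/251) = 251.0000
bound on ‖Δx‖/‖x‖: κ·ε = 251.0000·1/966 = 0.2598
solve Ax = b  →  x = [-28.0846 12.7569 -5.8065]
‖b‖₂ = 5.0990 and ‖x‖₂ = 31.3879
δb = ε·‖b‖·d = [0.0037 -0.0008 0.0036]; solving A·Δx = δb gives ‖Δx‖ = 0.1656
relative error = 0.0053
tightness: 0.0053 against a bound of 0.2598 (unrounded ratio ≈ 0.0203)

0.0053
0.2598


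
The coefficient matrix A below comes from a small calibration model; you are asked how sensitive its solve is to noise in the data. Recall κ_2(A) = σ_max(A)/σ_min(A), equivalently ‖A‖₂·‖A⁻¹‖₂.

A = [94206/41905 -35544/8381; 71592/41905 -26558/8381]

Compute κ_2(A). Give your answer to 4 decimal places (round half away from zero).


M = AᵀA = [560007396/70241161 -1049959680/70241161; -1049959680/70241161 1968703300/70241161]. tr(M)=8749864/243049, det(M)=3600/243049
solving λ² − 8749864/243049·λ + 3600/243049 = 0 gives λ = 36, 100/243049
so κ_2 = √(36 / (100/243049)) = 295.8000

295.8000


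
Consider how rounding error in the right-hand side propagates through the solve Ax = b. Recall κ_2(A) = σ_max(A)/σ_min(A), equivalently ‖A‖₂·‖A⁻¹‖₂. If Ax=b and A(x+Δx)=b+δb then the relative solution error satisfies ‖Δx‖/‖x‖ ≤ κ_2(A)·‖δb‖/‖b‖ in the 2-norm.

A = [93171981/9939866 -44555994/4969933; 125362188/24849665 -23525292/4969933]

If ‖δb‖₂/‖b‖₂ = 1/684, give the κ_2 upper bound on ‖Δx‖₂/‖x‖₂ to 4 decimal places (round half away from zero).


0.3685

AᵀA = [33395557070421/294717026900 -1590216876801/14735851345; -1590216876801/14735851345 302908479300/2947170269]; tr = 2196082931049/10162656100, det = 1867795524/2540664025
char-poly roots: 21609/100 and 345744/101626561
κ_2(A) = √(λ_max/λ_min) = √((21609/100) / (345744/101626561)) = 252.0250
perturbation bound = 252.0250·1/684 = 0.3685


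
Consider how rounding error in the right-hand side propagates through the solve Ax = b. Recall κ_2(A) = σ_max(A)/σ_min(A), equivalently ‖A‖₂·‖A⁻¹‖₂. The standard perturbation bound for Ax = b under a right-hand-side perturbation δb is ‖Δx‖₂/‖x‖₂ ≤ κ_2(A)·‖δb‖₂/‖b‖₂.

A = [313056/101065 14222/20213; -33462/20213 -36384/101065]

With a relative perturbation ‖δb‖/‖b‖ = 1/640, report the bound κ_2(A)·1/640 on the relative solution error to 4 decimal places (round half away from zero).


0.4078

AᵀA = [435974724/35343025 3923712/1413721; 3923712/1413721 22077604/35343025]; tr = 272488/21025, det = 1296/525625
λ_max, λ_min = (272488/21025 ± √2969814016/17682025)/2 = 324/25, 4/21025
σ_max=√(324/25)=(18/5), σ_min=√(4/21025)=(2/145) → κ = 261.0000
κ_2(A)·‖δb‖/‖b‖ = 0.4078


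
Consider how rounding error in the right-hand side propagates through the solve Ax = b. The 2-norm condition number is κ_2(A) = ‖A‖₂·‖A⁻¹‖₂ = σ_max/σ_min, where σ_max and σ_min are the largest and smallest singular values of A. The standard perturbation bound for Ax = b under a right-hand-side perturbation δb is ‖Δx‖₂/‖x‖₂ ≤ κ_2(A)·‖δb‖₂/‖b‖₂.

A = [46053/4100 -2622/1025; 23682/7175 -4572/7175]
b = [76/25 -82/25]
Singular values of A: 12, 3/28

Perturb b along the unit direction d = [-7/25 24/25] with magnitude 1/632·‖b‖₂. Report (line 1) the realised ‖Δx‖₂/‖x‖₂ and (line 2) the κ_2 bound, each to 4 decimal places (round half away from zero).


σ_max = 12, σ_min = 3/28
κ_2(A) = 12 / (3/28) = 112.0000
bound on ‖Δx‖/‖x‖: κ·ε = 112.0000·1/632 = 0.1772
solve Ax = b  →  x = [-8.0325 -36.4593]
‖b‖₂ = 4.4721 and ‖x‖₂ = 37.3337
δb = ε·‖b‖·d = [-0.0020 0.0068]; solving A·Δx = δb gives ‖Δx‖ = 0.0660
dividing the unrounded norms, ‖Δx‖/‖x‖ = 0.0018
realised/bound (from unrounded values) ≈ 0.0100

0.0018
0.1772


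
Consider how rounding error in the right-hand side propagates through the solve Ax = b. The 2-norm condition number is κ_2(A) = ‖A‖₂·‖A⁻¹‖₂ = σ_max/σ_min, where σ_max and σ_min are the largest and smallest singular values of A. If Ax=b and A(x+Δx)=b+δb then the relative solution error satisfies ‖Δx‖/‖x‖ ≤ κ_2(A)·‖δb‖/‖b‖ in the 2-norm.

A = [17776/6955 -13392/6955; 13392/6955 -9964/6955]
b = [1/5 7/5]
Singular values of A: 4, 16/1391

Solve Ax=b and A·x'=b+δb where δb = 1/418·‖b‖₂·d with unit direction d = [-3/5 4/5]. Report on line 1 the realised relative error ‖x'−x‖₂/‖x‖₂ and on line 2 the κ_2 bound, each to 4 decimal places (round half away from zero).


σ_max = 4, σ_min = 16/1391
κ_2(A) = 4 / (16/1391) = 347.7500
bound on ‖Δx‖/‖x‖: κ·ε = 347.7500·1/418 = 0.8319
solve Ax = b  →  x = [52.3625 69.4000]
2-norm of b is 1.4142; of x, 86.9379
with δb = [-0.0020 0.0027], A·Δx = δb → ‖Δx‖ = 0.2941
relative error = 0.0034
so the bound overstates the realised error by a factor of ≈ 245.8974 (computed from the unrounded values)

0.0034
0.8319


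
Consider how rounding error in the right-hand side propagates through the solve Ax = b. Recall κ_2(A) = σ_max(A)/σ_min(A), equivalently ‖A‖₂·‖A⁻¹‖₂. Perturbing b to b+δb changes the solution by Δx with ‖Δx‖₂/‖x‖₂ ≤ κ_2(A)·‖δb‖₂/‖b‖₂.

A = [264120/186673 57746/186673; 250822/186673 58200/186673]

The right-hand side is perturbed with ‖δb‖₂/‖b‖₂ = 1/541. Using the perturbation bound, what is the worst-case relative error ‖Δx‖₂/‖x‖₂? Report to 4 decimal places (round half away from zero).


0.2902

M = AᵀA = [157753924/41434969 35493120/41434969; 35493120/41434969 7992676/41434969]. tr(M)=98600/24649, det(M)=16/24649
λ_max, λ_min = (98600/24649 ± √9720382464/607573201)/2 = 4, 4/24649
σ_max=√4=2, σ_min=√(4/24649)=(2/157) → κ = 157.0000
κ_2(A)·‖δb‖/‖b‖ = 0.2902


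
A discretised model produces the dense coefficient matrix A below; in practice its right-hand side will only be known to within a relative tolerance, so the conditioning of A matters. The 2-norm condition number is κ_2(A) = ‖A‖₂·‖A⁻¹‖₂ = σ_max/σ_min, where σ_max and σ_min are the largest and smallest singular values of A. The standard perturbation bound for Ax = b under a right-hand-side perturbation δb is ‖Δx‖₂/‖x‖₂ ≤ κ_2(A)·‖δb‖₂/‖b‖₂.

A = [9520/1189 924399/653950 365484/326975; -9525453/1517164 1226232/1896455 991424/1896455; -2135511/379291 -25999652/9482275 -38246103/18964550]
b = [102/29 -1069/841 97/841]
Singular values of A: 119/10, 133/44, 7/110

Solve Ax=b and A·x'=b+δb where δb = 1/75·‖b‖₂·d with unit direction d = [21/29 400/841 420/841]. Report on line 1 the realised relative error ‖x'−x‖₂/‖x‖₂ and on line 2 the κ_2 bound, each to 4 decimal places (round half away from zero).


from the listed singular values, σ₁ = 119/10, σ_n = 7/110
κ = σ_max/σ_min = (119/10)/(7/110) = 187.0000
worst-case relative error ≤ 187.0000 × 1/75 = 2.4933
solve Ax = b  →  x = [0.3186 -19.0711 24.9824]
2-norm of b is 3.7417; of x, 31.4313
with δb = [0.0361 0.0237 0.0249], A·Δx = δb → ‖Δx‖ = 0.7840
relative error = 0.0249
tightness: 0.0249 against a bound of 2.4933 (unrounded ratio ≈ 0.0100)

0.0249
2.4933
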